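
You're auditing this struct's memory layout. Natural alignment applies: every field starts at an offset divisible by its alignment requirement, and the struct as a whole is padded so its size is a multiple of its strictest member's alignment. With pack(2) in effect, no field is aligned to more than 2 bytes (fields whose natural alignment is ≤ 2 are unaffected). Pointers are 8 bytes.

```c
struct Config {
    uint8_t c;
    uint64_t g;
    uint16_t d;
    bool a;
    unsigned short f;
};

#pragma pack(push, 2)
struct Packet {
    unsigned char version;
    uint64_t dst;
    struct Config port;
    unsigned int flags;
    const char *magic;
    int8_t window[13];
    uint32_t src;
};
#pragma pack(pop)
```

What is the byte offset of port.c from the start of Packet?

10

Config: @0: c [1B, align 1] → 1; +7 pad (align 8); @8: g [8B, align 8] → 16; @16: d [2B, align 2] → 18; @18: a [1B, align 1] → 19; +1 pad (align 2); @20: f [2B, align 2] → 22; +2 tail pad (align 8); size 24, align 8
@0: version [1B, align 1] → 1
+1 pad (align 2)
@2: dst [8B, align 2] → 10
@10: port [24B, align 2] → 34
within Config: c at 0
10 + 0 = 10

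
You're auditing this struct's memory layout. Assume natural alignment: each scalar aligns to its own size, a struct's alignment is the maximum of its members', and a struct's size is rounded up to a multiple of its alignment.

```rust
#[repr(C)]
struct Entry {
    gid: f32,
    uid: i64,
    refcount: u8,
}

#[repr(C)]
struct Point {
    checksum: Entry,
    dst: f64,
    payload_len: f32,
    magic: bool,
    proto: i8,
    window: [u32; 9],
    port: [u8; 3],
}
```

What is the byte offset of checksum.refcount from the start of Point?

Entry: 0..4  gid  (4B, 4-aligned); 4..8  -- padding (4B); 8..16  uid  (8B, 8-aligned); 16..17  refcount  (1B, 1-aligned); 17..24  -- tail padding (7B); sizeof = 24, alignof = 8
0..24  checksum  (24B, 8-aligned)
within Entry: refcount at 16
0 + 16 = 16

16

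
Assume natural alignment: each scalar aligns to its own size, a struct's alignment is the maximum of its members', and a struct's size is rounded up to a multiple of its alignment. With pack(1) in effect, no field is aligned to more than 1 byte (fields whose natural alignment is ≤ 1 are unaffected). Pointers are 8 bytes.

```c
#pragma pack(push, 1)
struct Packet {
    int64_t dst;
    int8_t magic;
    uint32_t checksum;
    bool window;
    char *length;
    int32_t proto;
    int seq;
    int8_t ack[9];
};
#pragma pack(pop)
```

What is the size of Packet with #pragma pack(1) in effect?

39

dst at 0 (size 8, align 1) → ends 8
magic at 8 (size 1, align 1) → ends 9
checksum at 9 (size 4, align 1) → ends 13
window at 13 (size 1, align 1) → ends 14
length at 14 (size 8, align 1) → ends 22
proto at 22 (size 4, align 1) → ends 26
seq at 26 (size 4, align 1) → ends 30
ack at 30 (size 9, align 1) → ends 39
total 39 bytes, alignment 1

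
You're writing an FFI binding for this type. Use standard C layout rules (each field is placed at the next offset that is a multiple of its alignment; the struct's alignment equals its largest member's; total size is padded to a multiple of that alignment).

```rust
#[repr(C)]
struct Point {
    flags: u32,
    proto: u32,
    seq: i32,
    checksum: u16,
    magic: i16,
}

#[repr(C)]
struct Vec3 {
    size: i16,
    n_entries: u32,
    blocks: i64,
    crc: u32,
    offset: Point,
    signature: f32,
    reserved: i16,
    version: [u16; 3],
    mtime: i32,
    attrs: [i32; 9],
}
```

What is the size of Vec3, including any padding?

88 bytes

Point: 0..4  flags  (4B, 4-aligned); 4..8  proto  (4B, 4-aligned); 8..12  seq  (4B, 4-aligned); 12..14  checksum  (2B, 2-aligned); 14..16  magic  (2B, 2-aligned); sizeof = 16, alignof = 4
0..2  size  (2B, 2-aligned)
2..4  -- padding (2B)
4..8  n_entries  (4B, 4-aligned)
8..16  blocks  (8B, 8-aligned)
16..20  crc  (4B, 4-aligned)
20..36  offset  (16B, 4-aligned)
36..40  signature  (4B, 4-aligned)
40..42  reserved  (2B, 2-aligned)
42..48  version  (6B, 2-aligned)
48..52  mtime  (4B, 4-aligned)
52..88  attrs  (36B, 4-aligned)
sizeof = 88, alignof = 8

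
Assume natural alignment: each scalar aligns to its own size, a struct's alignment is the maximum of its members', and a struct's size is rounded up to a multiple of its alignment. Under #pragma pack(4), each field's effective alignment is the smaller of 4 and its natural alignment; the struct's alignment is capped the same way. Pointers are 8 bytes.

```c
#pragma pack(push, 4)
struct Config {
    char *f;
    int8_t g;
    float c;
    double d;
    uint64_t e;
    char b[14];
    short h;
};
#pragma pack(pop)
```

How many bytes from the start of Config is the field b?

f at 0 (size 8, align 4) → ends 8
g at 8 (size 1, align 1) → ends 9
pad 3 to align 4 for c
c at 12 (size 4, align 4) → ends 16
d at 16 (size 8, align 4) → ends 24
e at 24 (size 8, align 4) → ends 32
b at 32 (size 14, align 1) → ends 46

32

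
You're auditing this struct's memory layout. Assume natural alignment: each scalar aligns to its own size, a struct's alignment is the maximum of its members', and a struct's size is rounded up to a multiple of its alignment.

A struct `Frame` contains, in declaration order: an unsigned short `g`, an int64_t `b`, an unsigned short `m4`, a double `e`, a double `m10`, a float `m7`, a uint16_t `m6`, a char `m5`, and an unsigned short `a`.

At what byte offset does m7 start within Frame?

40

g at 0 (size 2, align 2) → ends 2
pad 6 to align 8 for b
b at 8 (size 8, align 8) → ends 16
m4 at 16 (size 2, align 2) → ends 18
pad 6 to align 8 for e
e at 24 (size 8, align 8) → ends 32
m10 at 32 (size 8, align 8) → ends 40
m7 at 40 (size 4, align 4) → ends 44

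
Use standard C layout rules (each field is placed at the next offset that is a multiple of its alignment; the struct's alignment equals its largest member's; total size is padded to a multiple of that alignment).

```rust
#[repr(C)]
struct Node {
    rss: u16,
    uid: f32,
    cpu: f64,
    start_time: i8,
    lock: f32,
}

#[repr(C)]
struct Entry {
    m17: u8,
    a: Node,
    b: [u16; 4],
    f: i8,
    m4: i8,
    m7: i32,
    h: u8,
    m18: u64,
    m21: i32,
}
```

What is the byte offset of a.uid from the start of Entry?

12

Node: @0: rss [2B, align 2] → 2; +2 pad (align 4); @4: uid [4B, align 4] → 8; @8: cpu [8B, align 8] → 16; @16: start_time [1B, align 1] → 17; +3 pad (align 4); @20: lock [4B, align 4] → 24; size 24, align 8
@0: m17 [1B, align 1] → 1
+7 pad (align 8)
@8: a [24B, align 8] → 32
within Node: uid at 4
8 + 4 = 12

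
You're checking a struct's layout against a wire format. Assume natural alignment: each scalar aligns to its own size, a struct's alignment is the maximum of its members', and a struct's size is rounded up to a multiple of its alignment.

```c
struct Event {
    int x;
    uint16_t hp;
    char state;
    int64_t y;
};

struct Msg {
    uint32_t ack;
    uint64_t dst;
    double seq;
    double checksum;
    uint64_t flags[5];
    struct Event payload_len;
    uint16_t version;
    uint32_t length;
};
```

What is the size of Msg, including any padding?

Event: @0: x [4B, align 4] → 4; @4: hp [2B, align 2] → 6; @6: state [1B, align 1] → 7; +1 pad (align 8); @8: y [8B, align 8] → 16; size 16, align 8
@0: ack [4B, align 4] → 4
+4 pad (align 8)
@8: dst [8B, align 8] → 16
@16: seq [8B, align 8] → 24
@24: checksum [8B, align 8] → 32
@32: flags [40B, align 8] → 72
@72: payload_len [16B, align 8] → 88
@88: version [2B, align 2] → 90
+2 pad (align 4)
@92: length [4B, align 4] → 96
size 96, align 8

96 bytes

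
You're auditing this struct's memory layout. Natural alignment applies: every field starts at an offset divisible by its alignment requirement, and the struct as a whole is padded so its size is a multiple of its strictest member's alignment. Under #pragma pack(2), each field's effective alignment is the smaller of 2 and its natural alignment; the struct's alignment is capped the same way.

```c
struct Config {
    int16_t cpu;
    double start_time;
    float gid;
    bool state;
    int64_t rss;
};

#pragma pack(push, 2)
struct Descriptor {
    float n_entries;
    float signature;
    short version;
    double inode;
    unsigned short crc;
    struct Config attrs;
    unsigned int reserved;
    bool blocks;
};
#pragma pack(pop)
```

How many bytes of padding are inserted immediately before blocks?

Config: @0: cpu [2B, align 2] → 2; +6 pad (align 8); @8: start_time [8B, align 8] → 16; @16: gid [4B, align 4] → 20; @20: state [1B, align 1] → 21; +3 pad (align 8); @24: rss [8B, align 8] → 32; size 32, align 8
@0: n_entries [4B, align 2] → 4
@4: signature [4B, align 2] → 8
@8: version [2B, align 2] → 10
@10: inode [8B, align 2] → 18
@18: crc [2B, align 2] → 20
@20: attrs [32B, align 2] → 52
@52: reserved [4B, align 2] → 56
@56: blocks [1B, align 1] → 57

0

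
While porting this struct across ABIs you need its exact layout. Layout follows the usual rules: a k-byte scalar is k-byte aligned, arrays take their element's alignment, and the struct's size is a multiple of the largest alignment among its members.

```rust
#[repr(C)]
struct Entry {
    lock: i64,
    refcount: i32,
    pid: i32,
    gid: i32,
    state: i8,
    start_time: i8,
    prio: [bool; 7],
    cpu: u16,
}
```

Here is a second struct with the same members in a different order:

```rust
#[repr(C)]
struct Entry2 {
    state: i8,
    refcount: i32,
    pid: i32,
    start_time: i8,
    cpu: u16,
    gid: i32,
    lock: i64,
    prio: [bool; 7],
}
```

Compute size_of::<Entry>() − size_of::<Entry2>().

0..8  lock  (8B, 8-aligned)
8..12  refcount  (4B, 4-aligned)
12..16  pid  (4B, 4-aligned)
16..20  gid  (4B, 4-aligned)
20..21  state  (1B, 1-aligned)
21..22  start_time  (1B, 1-aligned)
22..29  prio  (7B, 1-aligned)
29..30  -- padding (1B)
30..32  cpu  (2B, 2-aligned)
sizeof = 32, alignof = 8
— Entry2 —
0..1  state  (1B, 1-aligned)
1..4  -- padding (3B)
4..8  refcount  (4B, 4-aligned)
8..12  pid  (4B, 4-aligned)
12..13  start_time  (1B, 1-aligned)
13..14  -- padding (1B)
14..16  cpu  (2B, 2-aligned)
16..20  gid  (4B, 4-aligned)
20..24  -- padding (4B)
24..32  lock  (8B, 8-aligned)
32..39  prio  (7B, 1-aligned)
39..40  -- tail padding (1B)
sizeof = 40, alignof = 8
32 − 40 = -8

-8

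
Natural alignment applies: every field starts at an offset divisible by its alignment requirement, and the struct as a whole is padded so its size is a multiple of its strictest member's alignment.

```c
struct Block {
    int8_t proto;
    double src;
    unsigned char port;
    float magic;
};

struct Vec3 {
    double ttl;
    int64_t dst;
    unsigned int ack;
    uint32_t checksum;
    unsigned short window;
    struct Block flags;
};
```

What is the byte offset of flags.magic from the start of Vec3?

52

Block: 0..1  proto  (1B, 1-aligned); 1..8  -- padding (7B); 8..16  src  (8B, 8-aligned); 16..17  port  (1B, 1-aligned); 17..20  -- padding (3B); 20..24  magic  (4B, 4-aligned); sizeof = 24, alignof = 8
0..8  ttl  (8B, 8-aligned)
8..16  dst  (8B, 8-aligned)
16..20  ack  (4B, 4-aligned)
20..24  checksum  (4B, 4-aligned)
24..26  window  (2B, 2-aligned)
26..32  -- padding (6B)
32..56  flags  (24B, 8-aligned)
within Block: magic at 20
32 + 20 = 52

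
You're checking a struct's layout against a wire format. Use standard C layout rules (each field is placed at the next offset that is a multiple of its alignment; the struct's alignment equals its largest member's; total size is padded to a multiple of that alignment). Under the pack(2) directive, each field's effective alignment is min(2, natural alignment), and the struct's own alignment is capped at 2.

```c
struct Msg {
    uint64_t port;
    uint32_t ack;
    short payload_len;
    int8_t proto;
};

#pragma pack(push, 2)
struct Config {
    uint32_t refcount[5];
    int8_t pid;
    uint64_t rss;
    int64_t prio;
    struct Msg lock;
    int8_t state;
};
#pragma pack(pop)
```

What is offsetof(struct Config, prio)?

30

Msg: 0..8  port  (8B, 8-aligned); 8..12  ack  (4B, 4-aligned); 12..14  payload_len  (2B, 2-aligned); 14..15  proto  (1B, 1-aligned); 15..16  -- tail padding (1B); sizeof = 16, alignof = 8
0..20  refcount  (20B, 2-aligned)
20..21  pid  (1B, 1-aligned)
21..22  -- padding (1B)
22..30  rss  (8B, 2-aligned)
30..38  prio  (8B, 2-aligned)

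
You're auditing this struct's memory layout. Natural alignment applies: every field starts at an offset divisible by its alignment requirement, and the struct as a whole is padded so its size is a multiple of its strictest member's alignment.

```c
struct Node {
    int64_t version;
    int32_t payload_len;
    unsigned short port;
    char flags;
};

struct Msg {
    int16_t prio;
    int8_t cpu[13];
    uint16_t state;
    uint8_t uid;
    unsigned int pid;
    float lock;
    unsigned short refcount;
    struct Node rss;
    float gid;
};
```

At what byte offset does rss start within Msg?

32

Node: version at 0 (size 8, align 8) → ends 8; payload_len at 8 (size 4, align 4) → ends 12; port at 12 (size 2, align 2) → ends 14; flags at 14 (size 1, align 1) → ends 15; tail pad 1 to reach multiple of 8; total 16 bytes, alignment 8
prio at 0 (size 2, align 2) → ends 2
cpu at 2 (size 13, align 1) → ends 15
pad 1 to align 2 for state
state at 16 (size 2, align 2) → ends 18
uid at 18 (size 1, align 1) → ends 19
pad 1 to align 4 for pid
pid at 20 (size 4, align 4) → ends 24
lock at 24 (size 4, align 4) → ends 28
refcount at 28 (size 2, align 2) → ends 30
pad 2 to align 8 for rss
rss at 32 (size 16, align 8) → ends 48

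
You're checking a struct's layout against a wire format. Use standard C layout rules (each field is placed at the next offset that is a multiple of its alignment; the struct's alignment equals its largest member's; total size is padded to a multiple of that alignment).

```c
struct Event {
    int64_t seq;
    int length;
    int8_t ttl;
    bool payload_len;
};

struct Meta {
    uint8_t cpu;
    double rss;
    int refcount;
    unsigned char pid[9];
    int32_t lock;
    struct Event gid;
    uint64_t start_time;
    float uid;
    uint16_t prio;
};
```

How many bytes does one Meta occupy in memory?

Event: seq at 0 (size 8, align 8) → ends 8; length at 8 (size 4, align 4) → ends 12; ttl at 12 (size 1, align 1) → ends 13; payload_len at 13 (size 1, align 1) → ends 14; tail pad 2 to reach multiple of 8; total 16 bytes, alignment 8
cpu at 0 (size 1, align 1) → ends 1
pad 7 to align 8 for rss
rss at 8 (size 8, align 8) → ends 16
refcount at 16 (size 4, align 4) → ends 20
pid at 20 (size 9, align 1) → ends 29
pad 3 to align 4 for lock
lock at 32 (size 4, align 4) → ends 36
pad 4 to align 8 for gid
gid at 40 (size 16, align 8) → ends 56
start_time at 56 (size 8, align 8) → ends 64
uid at 64 (size 4, align 4) → ends 68
prio at 68 (size 2, align 2) → ends 70
tail pad 2 to reach multiple of 8
total 72 bytes, alignment 8

72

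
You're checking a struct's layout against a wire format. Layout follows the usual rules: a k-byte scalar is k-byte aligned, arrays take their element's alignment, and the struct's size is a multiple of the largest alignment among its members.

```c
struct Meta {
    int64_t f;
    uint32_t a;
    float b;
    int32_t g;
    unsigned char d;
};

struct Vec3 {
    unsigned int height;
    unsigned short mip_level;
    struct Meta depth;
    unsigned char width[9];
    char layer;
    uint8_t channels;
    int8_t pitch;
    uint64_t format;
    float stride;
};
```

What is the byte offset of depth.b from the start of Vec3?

20

Meta: 0..8  f  (8B, 8-aligned); 8..12  a  (4B, 4-aligned); 12..16  b  (4B, 4-aligned); 16..20  g  (4B, 4-aligned); 20..21  d  (1B, 1-aligned); 21..24  -- tail padding (3B); sizeof = 24, alignof = 8
0..4  height  (4B, 4-aligned)
4..6  mip_level  (2B, 2-aligned)
6..8  -- padding (2B)
8..32  depth  (24B, 8-aligned)
within Meta: b at 12
8 + 12 = 20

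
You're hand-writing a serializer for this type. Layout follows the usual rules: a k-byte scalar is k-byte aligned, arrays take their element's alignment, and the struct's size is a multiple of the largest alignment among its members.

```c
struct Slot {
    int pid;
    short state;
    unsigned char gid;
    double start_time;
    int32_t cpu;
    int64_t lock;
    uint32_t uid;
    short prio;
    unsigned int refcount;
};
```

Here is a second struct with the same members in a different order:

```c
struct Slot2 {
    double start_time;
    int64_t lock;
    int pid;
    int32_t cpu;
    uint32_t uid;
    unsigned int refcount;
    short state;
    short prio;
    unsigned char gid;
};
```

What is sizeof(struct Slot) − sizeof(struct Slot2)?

@0: pid [4B, align 4] → 4
@4: state [2B, align 2] → 6
@6: gid [1B, align 1] → 7
+1 pad (align 8)
@8: start_time [8B, align 8] → 16
@16: cpu [4B, align 4] → 20
+4 pad (align 8)
@24: lock [8B, align 8] → 32
@32: uid [4B, align 4] → 36
@36: prio [2B, align 2] → 38
+2 pad (align 4)
@40: refcount [4B, align 4] → 44
+4 tail pad (align 8)
size 48, align 8
— Slot2 —
@0: start_time [8B, align 8] → 8
@8: lock [8B, align 8] → 16
@16: pid [4B, align 4] → 20
@20: cpu [4B, align 4] → 24
@24: uid [4B, align 4] → 28
@28: refcount [4B, align 4] → 32
@32: state [2B, align 2] → 34
@34: prio [2B, align 2] → 36
@36: gid [1B, align 1] → 37
+3 tail pad (align 8)
size 40, align 8
48 − 40 = 8

8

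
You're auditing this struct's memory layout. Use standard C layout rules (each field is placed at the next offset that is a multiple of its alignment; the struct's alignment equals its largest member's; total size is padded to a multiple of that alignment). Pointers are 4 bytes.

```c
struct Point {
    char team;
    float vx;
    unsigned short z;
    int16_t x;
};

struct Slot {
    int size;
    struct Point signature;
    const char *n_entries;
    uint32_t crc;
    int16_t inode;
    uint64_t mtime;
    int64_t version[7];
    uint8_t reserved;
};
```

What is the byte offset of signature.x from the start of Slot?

14

Point: @0: team [1B, align 1] → 1; +3 pad (align 4); @4: vx [4B, align 4] → 8; @8: z [2B, align 2] → 10; @10: x [2B, align 2] → 12; size 12, align 4
@0: size [4B, align 4] → 4
@4: signature [12B, align 4] → 16
within Point: x at 10
4 + 10 = 14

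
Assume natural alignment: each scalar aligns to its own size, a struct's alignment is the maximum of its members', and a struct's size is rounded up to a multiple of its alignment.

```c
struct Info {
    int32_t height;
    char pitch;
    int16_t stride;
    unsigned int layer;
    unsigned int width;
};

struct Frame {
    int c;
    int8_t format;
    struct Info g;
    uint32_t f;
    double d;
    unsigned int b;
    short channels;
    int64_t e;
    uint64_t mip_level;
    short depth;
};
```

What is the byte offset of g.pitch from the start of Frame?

12

Info: 0..4  height  (4B, 4-aligned); 4..5  pitch  (1B, 1-aligned); 5..6  -- padding (1B); 6..8  stride  (2B, 2-aligned); 8..12  layer  (4B, 4-aligned); 12..16  width  (4B, 4-aligned); sizeof = 16, alignof = 4
0..4  c  (4B, 4-aligned)
4..5  format  (1B, 1-aligned)
5..8  -- padding (3B)
8..24  g  (16B, 4-aligned)
within Info: pitch at 4
8 + 4 = 12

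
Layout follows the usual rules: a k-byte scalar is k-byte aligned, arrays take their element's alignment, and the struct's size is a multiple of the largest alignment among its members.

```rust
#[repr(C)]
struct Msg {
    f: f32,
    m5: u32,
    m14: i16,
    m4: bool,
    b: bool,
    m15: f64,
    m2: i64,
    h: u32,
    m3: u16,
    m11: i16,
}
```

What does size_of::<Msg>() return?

@0: f [4B, align 4] → 4
@4: m5 [4B, align 4] → 8
@8: m14 [2B, align 2] → 10
@10: m4 [1B, align 1] → 11
@11: b [1B, align 1] → 12
+4 pad (align 8)
@16: m15 [8B, align 8] → 24
@24: m2 [8B, align 8] → 32
@32: h [4B, align 4] → 36
@36: m3 [2B, align 2] → 38
@38: m11 [2B, align 2] → 40
size 40, align 8

40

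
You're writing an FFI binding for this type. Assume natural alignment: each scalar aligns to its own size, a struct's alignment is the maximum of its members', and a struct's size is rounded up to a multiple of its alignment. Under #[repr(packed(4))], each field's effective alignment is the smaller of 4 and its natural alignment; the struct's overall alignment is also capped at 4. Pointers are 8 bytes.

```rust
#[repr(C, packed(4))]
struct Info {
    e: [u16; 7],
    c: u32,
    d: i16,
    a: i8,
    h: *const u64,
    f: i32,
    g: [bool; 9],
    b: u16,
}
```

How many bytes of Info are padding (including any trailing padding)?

e at 0 (size 14, align 2) → ends 14
pad 2 to align 4 for c
c at 16 (size 4, align 4) → ends 20
d at 20 (size 2, align 2) → ends 22
a at 22 (size 1, align 1) → ends 23
pad 1 to align 4 for h
h at 24 (size 8, align 4) → ends 32
f at 32 (size 4, align 4) → ends 36
g at 36 (size 9, align 1) → ends 45
pad 1 to align 2 for b
b at 46 (size 2, align 2) → ends 48
total 48 bytes, alignment 4
data bytes 44, size 48 → padding 4

4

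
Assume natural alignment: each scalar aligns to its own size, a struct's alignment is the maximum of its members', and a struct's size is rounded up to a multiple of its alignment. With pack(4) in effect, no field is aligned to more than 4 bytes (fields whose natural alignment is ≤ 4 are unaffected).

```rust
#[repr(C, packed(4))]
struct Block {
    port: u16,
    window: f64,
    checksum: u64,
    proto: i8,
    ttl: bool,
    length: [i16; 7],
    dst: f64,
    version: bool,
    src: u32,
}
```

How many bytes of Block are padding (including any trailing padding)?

5

port at 0 (size 2, align 2) → ends 2
pad 2 to align 4 for window
window at 4 (size 8, align 4) → ends 12
checksum at 12 (size 8, align 4) → ends 20
proto at 20 (size 1, align 1) → ends 21
ttl at 21 (size 1, align 1) → ends 22
length at 22 (size 14, align 2) → ends 36
dst at 36 (size 8, align 4) → ends 44
version at 44 (size 1, align 1) → ends 45
pad 3 to align 4 for src
src at 48 (size 4, align 4) → ends 52
total 52 bytes, alignment 4
data bytes 47, size 52 → padding 5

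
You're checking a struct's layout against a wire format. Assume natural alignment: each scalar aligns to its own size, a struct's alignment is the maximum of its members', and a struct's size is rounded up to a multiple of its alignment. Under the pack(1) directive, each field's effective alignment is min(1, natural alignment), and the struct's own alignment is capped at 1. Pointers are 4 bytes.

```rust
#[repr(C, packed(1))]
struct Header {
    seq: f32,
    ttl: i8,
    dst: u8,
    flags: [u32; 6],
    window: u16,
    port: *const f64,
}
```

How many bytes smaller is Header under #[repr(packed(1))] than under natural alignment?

natural layout:
  @0: seq [4B, align 4] → 4
  @4: ttl [1B, align 1] → 5
  @5: dst [1B, align 1] → 6
  +2 pad (align 4)
  @8: flags [24B, align 4] → 32
  @32: window [2B, align 2] → 34
  +2 pad (align 4)
  @36: port [4B, align 4] → 40
  size 40, align 4
packed(1) layout:
  @0: seq [4B, align 1] → 4
  @4: ttl [1B, align 1] → 5
  @5: dst [1B, align 1] → 6
  @6: flags [24B, align 1] → 30
  @30: window [2B, align 1] → 32
  @32: port [4B, align 1] → 36
  size 36, align 1
40 − 36 = 4

4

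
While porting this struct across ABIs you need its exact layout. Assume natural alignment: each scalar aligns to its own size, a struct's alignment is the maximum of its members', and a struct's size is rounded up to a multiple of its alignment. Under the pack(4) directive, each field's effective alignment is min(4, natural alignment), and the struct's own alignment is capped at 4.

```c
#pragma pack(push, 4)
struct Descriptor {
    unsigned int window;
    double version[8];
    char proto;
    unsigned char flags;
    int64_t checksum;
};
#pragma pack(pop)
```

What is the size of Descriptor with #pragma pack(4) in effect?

window at 0 (size 4, align 4) → ends 4
version at 4 (size 64, align 4) → ends 68
proto at 68 (size 1, align 1) → ends 69
flags at 69 (size 1, align 1) → ends 70
pad 2 to align 4 for checksum
checksum at 72 (size 8, align 4) → ends 80
total 80 bytes, alignment 4

80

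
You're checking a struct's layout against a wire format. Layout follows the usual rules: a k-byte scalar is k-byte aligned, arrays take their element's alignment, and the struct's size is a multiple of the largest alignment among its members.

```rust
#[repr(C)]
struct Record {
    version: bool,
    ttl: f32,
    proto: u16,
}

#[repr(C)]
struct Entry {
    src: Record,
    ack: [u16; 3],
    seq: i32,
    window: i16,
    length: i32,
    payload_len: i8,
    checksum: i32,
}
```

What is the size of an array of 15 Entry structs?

600

Record: 0..1  version  (1B, 1-aligned); 1..4  -- padding (3B); 4..8  ttl  (4B, 4-aligned); 8..10  proto  (2B, 2-aligned); 10..12  -- tail padding (2B); sizeof = 12, alignof = 4
0..12  src  (12B, 4-aligned)
12..18  ack  (6B, 2-aligned)
18..20  -- padding (2B)
20..24  seq  (4B, 4-aligned)
24..26  window  (2B, 2-aligned)
26..28  -- padding (2B)
28..32  length  (4B, 4-aligned)
32..33  payload_len  (1B, 1-aligned)
33..36  -- padding (3B)
36..40  checksum  (4B, 4-aligned)
sizeof = 40, alignof = 4
array of 15: 15 × 40 = 600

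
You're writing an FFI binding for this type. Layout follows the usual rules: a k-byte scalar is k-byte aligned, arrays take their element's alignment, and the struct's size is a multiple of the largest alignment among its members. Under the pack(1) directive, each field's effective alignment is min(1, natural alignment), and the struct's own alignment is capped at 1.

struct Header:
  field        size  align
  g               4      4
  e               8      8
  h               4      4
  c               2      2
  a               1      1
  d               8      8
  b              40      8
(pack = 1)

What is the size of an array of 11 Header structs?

737

0..4  g  (4B, 1-aligned)
4..12  e  (8B, 1-aligned)
12..16  h  (4B, 1-aligned)
16..18  c  (2B, 1-aligned)
18..19  a  (1B, 1-aligned)
19..27  d  (8B, 1-aligned)
27..67  b  (40B, 1-aligned)
sizeof = 67, alignof = 1
array of 11: 11 × 67 = 737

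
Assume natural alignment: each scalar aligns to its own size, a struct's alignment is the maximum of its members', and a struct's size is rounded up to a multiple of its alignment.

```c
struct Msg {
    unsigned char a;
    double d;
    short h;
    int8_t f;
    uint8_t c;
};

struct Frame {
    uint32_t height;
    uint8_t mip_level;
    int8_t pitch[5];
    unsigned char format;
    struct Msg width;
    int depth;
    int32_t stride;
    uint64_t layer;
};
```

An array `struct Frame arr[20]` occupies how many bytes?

Msg: a at 0 (size 1, align 1) → ends 1; pad 7 to align 8 for d; d at 8 (size 8, align 8) → ends 16; h at 16 (size 2, align 2) → ends 18; f at 18 (size 1, align 1) → ends 19; c at 19 (size 1, align 1) → ends 20; tail pad 4 to reach multiple of 8; total 24 bytes, alignment 8
height at 0 (size 4, align 4) → ends 4
mip_level at 4 (size 1, align 1) → ends 5
pitch at 5 (size 5, align 1) → ends 10
format at 10 (size 1, align 1) → ends 11
pad 5 to align 8 for width
width at 16 (size 24, align 8) → ends 40
depth at 40 (size 4, align 4) → ends 44
stride at 44 (size 4, align 4) → ends 48
layer at 48 (size 8, align 8) → ends 56
total 56 bytes, alignment 8
array of 20: 20 × 56 = 1120

1120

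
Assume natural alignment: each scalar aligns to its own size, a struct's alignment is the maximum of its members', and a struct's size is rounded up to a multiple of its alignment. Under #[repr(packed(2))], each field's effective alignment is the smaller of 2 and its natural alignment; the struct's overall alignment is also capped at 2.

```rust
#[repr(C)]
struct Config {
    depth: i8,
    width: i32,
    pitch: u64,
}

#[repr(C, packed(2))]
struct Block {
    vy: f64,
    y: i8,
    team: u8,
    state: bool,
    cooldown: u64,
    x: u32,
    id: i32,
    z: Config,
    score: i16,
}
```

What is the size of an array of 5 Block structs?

230

Config: depth at 0 (size 1, align 1) → ends 1; pad 3 to align 4 for width; width at 4 (size 4, align 4) → ends 8; pitch at 8 (size 8, align 8) → ends 16; total 16 bytes, alignment 8
vy at 0 (size 8, align 2) → ends 8
y at 8 (size 1, align 1) → ends 9
team at 9 (size 1, align 1) → ends 10
state at 10 (size 1, align 1) → ends 11
pad 1 to align 2 for cooldown
cooldown at 12 (size 8, align 2) → ends 20
x at 20 (size 4, align 2) → ends 24
id at 24 (size 4, align 2) → ends 28
z at 28 (size 16, align 2) → ends 44
score at 44 (size 2, align 2) → ends 46
total 46 bytes, alignment 2
array of 5: 5 × 46 = 230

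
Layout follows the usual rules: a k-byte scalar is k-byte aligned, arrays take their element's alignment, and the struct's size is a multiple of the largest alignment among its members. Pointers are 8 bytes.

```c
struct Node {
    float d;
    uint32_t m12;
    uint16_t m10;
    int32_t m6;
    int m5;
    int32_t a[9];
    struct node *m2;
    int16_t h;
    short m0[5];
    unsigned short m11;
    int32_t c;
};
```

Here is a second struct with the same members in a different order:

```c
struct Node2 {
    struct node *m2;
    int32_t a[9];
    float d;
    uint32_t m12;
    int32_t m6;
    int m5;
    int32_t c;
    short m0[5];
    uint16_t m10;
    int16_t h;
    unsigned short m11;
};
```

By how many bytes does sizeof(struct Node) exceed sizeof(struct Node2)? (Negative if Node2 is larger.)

@0: d [4B, align 4] → 4
@4: m12 [4B, align 4] → 8
@8: m10 [2B, align 2] → 10
+2 pad (align 4)
@12: m6 [4B, align 4] → 16
@16: m5 [4B, align 4] → 20
@20: a [36B, align 4] → 56
@56: m2 [8B, align 8] → 64
@64: h [2B, align 2] → 66
@66: m0 [10B, align 2] → 76
@76: m11 [2B, align 2] → 78
+2 pad (align 4)
@80: c [4B, align 4] → 84
+4 tail pad (align 8)
size 88, align 8
— Node2 —
@0: m2 [8B, align 8] → 8
@8: a [36B, align 4] → 44
@44: d [4B, align 4] → 48
@48: m12 [4B, align 4] → 52
@52: m6 [4B, align 4] → 56
@56: m5 [4B, align 4] → 60
@60: c [4B, align 4] → 64
@64: m0 [10B, align 2] → 74
@74: m10 [2B, align 2] → 76
@76: h [2B, align 2] → 78
@78: m11 [2B, align 2] → 80
size 80, align 8
88 − 80 = 8

8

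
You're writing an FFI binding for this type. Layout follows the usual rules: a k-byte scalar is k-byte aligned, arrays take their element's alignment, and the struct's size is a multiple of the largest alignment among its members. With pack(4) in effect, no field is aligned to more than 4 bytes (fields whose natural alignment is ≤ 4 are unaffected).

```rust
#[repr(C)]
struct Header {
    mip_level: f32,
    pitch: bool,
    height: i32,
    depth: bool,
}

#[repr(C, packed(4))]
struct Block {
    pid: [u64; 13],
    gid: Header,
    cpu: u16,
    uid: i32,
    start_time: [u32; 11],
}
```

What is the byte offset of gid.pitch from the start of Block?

Header: mip_level at 0 (size 4, align 4) → ends 4; pitch at 4 (size 1, align 1) → ends 5; pad 3 to align 4 for height; height at 8 (size 4, align 4) → ends 12; depth at 12 (size 1, align 1) → ends 13; tail pad 3 to reach multiple of 4; total 16 bytes, alignment 4
pid at 0 (size 104, align 4) → ends 104
gid at 104 (size 16, align 4) → ends 120
within Header: pitch at 4
104 + 4 = 108

108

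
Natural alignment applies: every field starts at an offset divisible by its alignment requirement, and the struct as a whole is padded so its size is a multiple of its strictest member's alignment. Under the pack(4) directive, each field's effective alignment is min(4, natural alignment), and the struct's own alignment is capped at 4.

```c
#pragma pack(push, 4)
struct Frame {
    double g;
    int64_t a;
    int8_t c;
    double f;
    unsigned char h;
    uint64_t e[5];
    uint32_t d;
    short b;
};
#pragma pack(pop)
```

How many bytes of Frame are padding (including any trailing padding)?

8

@0: g [8B, align 4] → 8
@8: a [8B, align 4] → 16
@16: c [1B, align 1] → 17
+3 pad (align 4)
@20: f [8B, align 4] → 28
@28: h [1B, align 1] → 29
+3 pad (align 4)
@32: e [40B, align 4] → 72
@72: d [4B, align 4] → 76
@76: b [2B, align 2] → 78
+2 tail pad (align 4)
size 80, align 4
data bytes 72, size 80 → padding 8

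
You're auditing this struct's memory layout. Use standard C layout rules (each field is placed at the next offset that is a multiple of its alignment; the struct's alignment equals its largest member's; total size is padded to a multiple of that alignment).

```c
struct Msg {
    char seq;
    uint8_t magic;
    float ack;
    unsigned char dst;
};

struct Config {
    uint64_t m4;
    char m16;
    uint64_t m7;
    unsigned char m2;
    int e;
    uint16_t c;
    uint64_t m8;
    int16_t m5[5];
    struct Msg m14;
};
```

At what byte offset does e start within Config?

Msg: 0..1  seq  (1B, 1-aligned); 1..2  magic  (1B, 1-aligned); 2..4  -- padding (2B); 4..8  ack  (4B, 4-aligned); 8..9  dst  (1B, 1-aligned); 9..12  -- tail padding (3B); sizeof = 12, alignof = 4
0..8  m4  (8B, 8-aligned)
8..9  m16  (1B, 1-aligned)
9..16  -- padding (7B)
16..24  m7  (8B, 8-aligned)
24..25  m2  (1B, 1-aligned)
25..28  -- padding (3B)
28..32  e  (4B, 4-aligned)

28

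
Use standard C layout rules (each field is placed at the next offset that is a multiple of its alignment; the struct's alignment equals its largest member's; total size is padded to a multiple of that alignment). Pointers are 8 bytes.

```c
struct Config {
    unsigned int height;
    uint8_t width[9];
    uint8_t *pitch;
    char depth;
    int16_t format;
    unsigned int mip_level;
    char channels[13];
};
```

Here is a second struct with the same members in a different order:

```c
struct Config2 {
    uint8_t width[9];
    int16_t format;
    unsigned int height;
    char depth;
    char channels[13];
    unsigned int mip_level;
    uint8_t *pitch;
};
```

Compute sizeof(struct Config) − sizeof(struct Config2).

height at 0 (size 4, align 4) → ends 4
width at 4 (size 9, align 1) → ends 13
pad 3 to align 8 for pitch
pitch at 16 (size 8, align 8) → ends 24
depth at 24 (size 1, align 1) → ends 25
pad 1 to align 2 for format
format at 26 (size 2, align 2) → ends 28
mip_level at 28 (size 4, align 4) → ends 32
channels at 32 (size 13, align 1) → ends 45
tail pad 3 to reach multiple of 8
total 48 bytes, alignment 8
— Config2 —
width at 0 (size 9, align 1) → ends 9
pad 1 to align 2 for format
format at 10 (size 2, align 2) → ends 12
height at 12 (size 4, align 4) → ends 16
depth at 16 (size 1, align 1) → ends 17
channels at 17 (size 13, align 1) → ends 30
pad 2 to align 4 for mip_level
mip_level at 32 (size 4, align 4) → ends 36
pad 4 to align 8 for pitch
pitch at 40 (size 8, align 8) → ends 48
total 48 bytes, alignment 8
48 − 48 = 0

0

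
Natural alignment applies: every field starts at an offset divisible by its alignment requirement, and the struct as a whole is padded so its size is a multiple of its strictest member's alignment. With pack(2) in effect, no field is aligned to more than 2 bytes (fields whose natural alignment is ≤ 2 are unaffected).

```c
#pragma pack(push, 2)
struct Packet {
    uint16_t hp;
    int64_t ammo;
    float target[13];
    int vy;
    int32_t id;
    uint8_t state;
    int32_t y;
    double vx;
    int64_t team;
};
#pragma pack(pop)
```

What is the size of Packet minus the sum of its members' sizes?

1

@0: hp [2B, align 2] → 2
@2: ammo [8B, align 2] → 10
@10: target [52B, align 2] → 62
@62: vy [4B, align 2] → 66
@66: id [4B, align 2] → 70
@70: state [1B, align 1] → 71
+1 pad (align 2)
@72: y [4B, align 2] → 76
@76: vx [8B, align 2] → 84
@84: team [8B, align 2] → 92
size 92, align 2
data bytes 91, size 92 → padding 1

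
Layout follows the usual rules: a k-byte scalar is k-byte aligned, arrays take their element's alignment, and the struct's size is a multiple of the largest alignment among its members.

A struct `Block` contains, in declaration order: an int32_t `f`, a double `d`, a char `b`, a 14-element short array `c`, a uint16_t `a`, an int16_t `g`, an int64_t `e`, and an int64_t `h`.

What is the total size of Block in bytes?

72

f at 0 (size 4, align 4) → ends 4
pad 4 to align 8 for d
d at 8 (size 8, align 8) → ends 16
b at 16 (size 1, align 1) → ends 17
pad 1 to align 2 for c
c at 18 (size 28, align 2) → ends 46
a at 46 (size 2, align 2) → ends 48
g at 48 (size 2, align 2) → ends 50
pad 6 to align 8 for e
e at 56 (size 8, align 8) → ends 64
h at 64 (size 8, align 8) → ends 72
total 72 bytes, alignment 8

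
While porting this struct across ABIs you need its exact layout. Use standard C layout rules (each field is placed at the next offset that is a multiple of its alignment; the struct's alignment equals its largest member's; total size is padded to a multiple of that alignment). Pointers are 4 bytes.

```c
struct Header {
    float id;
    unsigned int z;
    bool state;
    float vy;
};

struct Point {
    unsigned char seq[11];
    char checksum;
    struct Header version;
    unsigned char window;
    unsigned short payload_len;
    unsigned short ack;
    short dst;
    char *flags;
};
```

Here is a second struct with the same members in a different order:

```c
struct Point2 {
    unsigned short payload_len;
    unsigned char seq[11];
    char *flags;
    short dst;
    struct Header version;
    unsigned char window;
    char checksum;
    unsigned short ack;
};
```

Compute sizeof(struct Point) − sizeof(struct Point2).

Header: id at 0 (size 4, align 4) → ends 4; z at 4 (size 4, align 4) → ends 8; state at 8 (size 1, align 1) → ends 9; pad 3 to align 4 for vy; vy at 12 (size 4, align 4) → ends 16; total 16 bytes, alignment 4
seq at 0 (size 11, align 1) → ends 11
checksum at 11 (size 1, align 1) → ends 12
version at 12 (size 16, align 4) → ends 28
window at 28 (size 1, align 1) → ends 29
pad 1 to align 2 for payload_len
payload_len at 30 (size 2, align 2) → ends 32
ack at 32 (size 2, align 2) → ends 34
dst at 34 (size 2, align 2) → ends 36
flags at 36 (size 4, align 4) → ends 40
total 40 bytes, alignment 4
— Point2 —
payload_len at 0 (size 2, align 2) → ends 2
seq at 2 (size 11, align 1) → ends 13
pad 3 to align 4 for flags
flags at 16 (size 4, align 4) → ends 20
dst at 20 (size 2, align 2) → ends 22
pad 2 to align 4 for version
version at 24 (size 16, align 4) → ends 40
window at 40 (size 1, align 1) → ends 41
checksum at 41 (size 1, align 1) → ends 42
ack at 42 (size 2, align 2) → ends 44
total 44 bytes, alignment 4
40 − 44 = -4

-4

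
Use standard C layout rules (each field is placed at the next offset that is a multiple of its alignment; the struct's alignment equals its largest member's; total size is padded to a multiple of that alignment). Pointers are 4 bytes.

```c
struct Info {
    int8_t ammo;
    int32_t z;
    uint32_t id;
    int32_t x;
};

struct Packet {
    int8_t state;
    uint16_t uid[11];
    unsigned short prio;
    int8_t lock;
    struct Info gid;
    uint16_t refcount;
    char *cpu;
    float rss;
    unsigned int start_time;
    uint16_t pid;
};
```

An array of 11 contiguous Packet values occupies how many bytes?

704

Info: ammo at 0 (size 1, align 1) → ends 1; pad 3 to align 4 for z; z at 4 (size 4, align 4) → ends 8; id at 8 (size 4, align 4) → ends 12; x at 12 (size 4, align 4) → ends 16; total 16 bytes, alignment 4
state at 0 (size 1, align 1) → ends 1
pad 1 to align 2 for uid
uid at 2 (size 22, align 2) → ends 24
prio at 24 (size 2, align 2) → ends 26
lock at 26 (size 1, align 1) → ends 27
pad 1 to align 4 for gid
gid at 28 (size 16, align 4) → ends 44
refcount at 44 (size 2, align 2) → ends 46
pad 2 to align 4 for cpu
cpu at 48 (size 4, align 4) → ends 52
rss at 52 (size 4, align 4) → ends 56
start_time at 56 (size 4, align 4) → ends 60
pid at 60 (size 2, align 2) → ends 62
tail pad 2 to reach multiple of 4
total 64 bytes, alignment 4
array of 11: 11 × 64 = 704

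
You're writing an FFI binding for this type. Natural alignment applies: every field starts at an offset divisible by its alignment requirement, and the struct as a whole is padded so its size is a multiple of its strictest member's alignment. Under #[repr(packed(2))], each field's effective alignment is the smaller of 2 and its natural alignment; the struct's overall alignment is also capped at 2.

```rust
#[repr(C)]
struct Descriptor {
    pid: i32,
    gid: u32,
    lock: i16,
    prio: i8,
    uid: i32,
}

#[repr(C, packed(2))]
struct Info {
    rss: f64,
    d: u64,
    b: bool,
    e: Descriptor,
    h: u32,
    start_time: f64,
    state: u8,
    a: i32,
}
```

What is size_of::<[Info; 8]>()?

416

Descriptor: 0..4  pid  (4B, 4-aligned); 4..8  gid  (4B, 4-aligned); 8..10  lock  (2B, 2-aligned); 10..11  prio  (1B, 1-aligned); 11..12  -- padding (1B); 12..16  uid  (4B, 4-aligned); sizeof = 16, alignof = 4
0..8  rss  (8B, 2-aligned)
8..16  d  (8B, 2-aligned)
16..17  b  (1B, 1-aligned)
17..18  -- padding (1B)
18..34  e  (16B, 2-aligned)
34..38  h  (4B, 2-aligned)
38..46  start_time  (8B, 2-aligned)
46..47  state  (1B, 1-aligned)
47..48  -- padding (1B)
48..52  a  (4B, 2-aligned)
sizeof = 52, alignof = 2
array of 8: 8 × 52 = 416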